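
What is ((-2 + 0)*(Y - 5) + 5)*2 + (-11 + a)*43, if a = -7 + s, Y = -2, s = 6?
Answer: -478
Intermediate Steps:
a = -1 (a = -7 + 6 = -1)
((-2 + 0)*(Y - 5) + 5)*2 + (-11 + a)*43 = ((-2 + 0)*(-2 - 5) + 5)*2 + (-11 - 1)*43 = (-2*(-7) + 5)*2 - 12*43 = (14 + 5)*2 - 516 = 19*2 - 516 = 38 - 516 = -478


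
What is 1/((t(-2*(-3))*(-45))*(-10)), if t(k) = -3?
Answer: -1/1350 ≈ -0.00074074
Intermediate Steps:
1/((t(-2*(-3))*(-45))*(-10)) = 1/(-3*(-45)*(-10)) = 1/(135*(-10)) = 1/(-1350) = -1/1350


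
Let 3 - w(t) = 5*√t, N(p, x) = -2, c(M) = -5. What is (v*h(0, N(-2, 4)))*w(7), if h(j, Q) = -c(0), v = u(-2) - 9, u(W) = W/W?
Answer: -120 + 200*√7 ≈ 409.15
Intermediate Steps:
u(W) = 1
v = -8 (v = 1 - 9 = -8)
w(t) = 3 - 5*√t
h(j, Q) = 5 (h(j, Q) = -1*(-5) = 5)
(v*h(0, N(-2, 4)))*w(7) = (-8*5)*(3 - 5*√7) = -40*(3 - 5*√7) = -120 + 200*√7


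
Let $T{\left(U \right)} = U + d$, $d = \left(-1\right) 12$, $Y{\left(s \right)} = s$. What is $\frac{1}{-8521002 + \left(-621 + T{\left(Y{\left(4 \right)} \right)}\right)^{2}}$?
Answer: $- \frac{1}{8125361} \approx -1.2307 \cdot 10^{-7}$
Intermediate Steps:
$d = -12$
$T{\left(U \right)} = -12 + U$ ($T{\left(U \right)} = U - 12 = -12 + U$)
$\frac{1}{-8521002 + \left(-621 + T{\left(Y{\left(4 \right)} \right)}\right)^{2}} = \frac{1}{-8521002 + \left(-621 + \left(-12 + 4\right)\right)^{2}} = \frac{1}{-8521002 + \left(-621 - 8\right)^{2}} = \frac{1}{-8521002 + \left(-629\right)^{2}} = \frac{1}{-8521002 + 395641} = \frac{1}{-8125361} = - \frac{1}{8125361}$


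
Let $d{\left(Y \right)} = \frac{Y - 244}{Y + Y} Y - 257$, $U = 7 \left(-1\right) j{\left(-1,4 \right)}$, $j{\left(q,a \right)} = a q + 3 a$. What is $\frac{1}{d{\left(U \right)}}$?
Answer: $- \frac{1}{407} \approx -0.002457$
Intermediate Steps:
$j{\left(q,a \right)} = 3 a + a q$
$U = -56$ ($U = 7 \left(-1\right) 4 \left(3 - 1\right) = - 7 \cdot 4 \cdot 2 = \left(-7\right) 8 = -56$)
$d{\left(Y \right)} = -379 + \frac{Y}{2}$ ($d{\left(Y \right)} = \frac{-244 + Y}{2 Y} Y - 257 = \left(-122 + \frac{Y}{2}\right) - 257 = -379 + \frac{Y}{2}$)
$\frac{1}{d{\left(U \right)}} = \frac{1}{-379 + \frac{1}{2} \left(-56\right)} = \frac{1}{-379 - 28} = \frac{1}{-407} = - \frac{1}{407}$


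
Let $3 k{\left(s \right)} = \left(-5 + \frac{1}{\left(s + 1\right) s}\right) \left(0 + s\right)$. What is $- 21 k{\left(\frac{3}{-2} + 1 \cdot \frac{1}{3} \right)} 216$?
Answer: $252$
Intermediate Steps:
$k{\left(s \right)} = \frac{s \left(-5 + \frac{1}{s \left(1 + s\right)}\right)}{3}$ ($k{\left(s \right)} = \frac{\left(-5 + \frac{1}{\left(s + 1\right) s}\right) \left(0 + s\right)}{3} = \frac{\left(-5 + \frac{1}{\left(1 + s\right) s}\right) s}{3} = \frac{\left(-5 + \frac{1}{s \left(1 + s\right)}\right) s}{3} = \frac{s \left(-5 + \frac{1}{s \left(1 + s\right)}\right)}{3}$)
$- 21 k{\left(\frac{3}{-2} + 1 \cdot \frac{1}{3} \right)} 216 = - 21 \frac{1 - 5 \left(\frac{3}{-2} + 1 \cdot \frac{1}{3}\right) - 5 \left(\frac{3}{-2} + 1 \cdot \frac{1}{3}\right)^{2}}{3 \left(1 + \left(\frac{3}{-2} + 1 \cdot \frac{1}{3}\right)\right)} 216 = - 21 \frac{1 - 5 \left(3 \left(- \frac{1}{2}\right) + 1 \cdot \frac{1}{3}\right) - 5 \left(3 \left(- \frac{1}{2}\right) + 1 \cdot \frac{1}{3}\right)^{2}}{3 \left(1 + \left(3 \left(- \frac{1}{2}\right) + 1 \cdot \frac{1}{3}\right)\right)} 216 = - 21 \frac{1 - 5 \left(- \frac{3}{2} + \frac{1}{3}\right) - 5 \left(- \frac{3}{2} + \frac{1}{3}\right)^{2}}{3 \left(1 + \left(- \frac{3}{2} + \frac{1}{3}\right)\right)} 216 = - 21 \frac{1 - - \frac{35}{6} - 5 \left(- \frac{7}{6}\right)^{2}}{3 \left(1 - \frac{7}{6}\right)} 216 = - 21 \frac{1 + \frac{35}{6} - \frac{245}{36}}{3 \left(- \frac{1}{6}\right)} 216 = - 21 \cdot \frac{1}{3} \left(-6\right) \left(1 + \frac{35}{6} - \frac{245}{36}\right) 216 = - 21 \cdot \frac{1}{3} \left(-6\right) \frac{1}{36} \cdot 216 = \left(-21\right) \left(- \frac{1}{18}\right) 216 = \frac{7}{6} \cdot 216 = 252$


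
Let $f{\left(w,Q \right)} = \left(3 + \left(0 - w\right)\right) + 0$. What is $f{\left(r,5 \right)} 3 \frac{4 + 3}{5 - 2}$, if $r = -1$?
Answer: $28$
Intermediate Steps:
$f{\left(w,Q \right)} = 3 - w$ ($f{\left(w,Q \right)} = \left(3 - w\right) + 0 = 3 - w$)
$f{\left(r,5 \right)} 3 \frac{4 + 3}{5 - 2} = \left(3 - -1\right) 3 \frac{4 + 3}{5 - 2} = \left(3 + 1\right) 3 \cdot \frac{7}{3} = 4 \cdot 3 \cdot 7 \cdot \frac{1}{3} = 12 \cdot \frac{7}{3} = 28$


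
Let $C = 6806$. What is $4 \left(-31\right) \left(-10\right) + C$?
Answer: $8046$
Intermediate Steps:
$4 \left(-31\right) \left(-10\right) + C = 4 \left(-31\right) \left(-10\right) + 6806 = \left(-124\right) \left(-10\right) + 6806 = 1240 + 6806 = 8046$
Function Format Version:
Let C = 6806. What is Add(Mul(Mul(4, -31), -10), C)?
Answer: 8046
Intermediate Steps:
Add(Mul(Mul(4, -31), -10), C) = Add(Mul(Mul(4, -31), -10), 6806) = Add(Mul(-124, -10), 6806) = Add(1240, 6806) = 8046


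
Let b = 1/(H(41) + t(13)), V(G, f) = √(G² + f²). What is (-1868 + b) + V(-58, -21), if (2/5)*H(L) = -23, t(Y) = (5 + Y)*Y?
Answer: -659402/353 + √3805 ≈ -1806.3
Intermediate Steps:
t(Y) = Y*(5 + Y)
H(L) = -115/2 (H(L) = (5/2)*(-23) = -115/2)
b = 2/353 (b = 1/(-115/2 + 13*(5 + 13)) = 1/(-115/2 + 13*18) = 1/(-115/2 + 234) = 1/(353/2) = 2/353 ≈ 0.0056657)
(-1868 + b) + V(-58, -21) = (-1868 + 2/353) + √((-58)² + (-21)²) = -659402/353 + √(3364 + 441) = -659402/353 + √3805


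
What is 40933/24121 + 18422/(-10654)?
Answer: -4128440/128492567 ≈ -0.032130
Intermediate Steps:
40933/24121 + 18422/(-10654) = 40933*(1/24121) + 18422*(-1/10654) = 40933/24121 - 9211/5327 = -4128440/128492567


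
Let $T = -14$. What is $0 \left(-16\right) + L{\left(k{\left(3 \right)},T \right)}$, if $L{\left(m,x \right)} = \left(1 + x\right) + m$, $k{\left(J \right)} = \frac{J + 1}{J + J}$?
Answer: $- \frac{37}{3} \approx -12.333$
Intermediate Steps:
$k{\left(J \right)} = \frac{1 + J}{2 J}$
$L{\left(m,x \right)} = 1 + m + x$
$0 \left(-16\right) + L{\left(k{\left(3 \right)},T \right)} = 0 \left(-16\right) + \left(1 + \frac{1 + 3}{2 \cdot 3} - 14\right) = 0 + \left(1 + \frac{1}{2} \cdot \frac{1}{3} \cdot 4 - 14\right) = 0 + \left(1 + \frac{2}{3} - 14\right) = 0 - \frac{37}{3} = - \frac{37}{3}$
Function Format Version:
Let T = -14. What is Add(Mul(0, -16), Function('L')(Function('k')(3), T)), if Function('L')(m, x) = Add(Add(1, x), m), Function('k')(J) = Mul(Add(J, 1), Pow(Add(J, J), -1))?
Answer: Rational(-37, 3) ≈ -12.333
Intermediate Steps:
Function('k')(J) = Mul(Rational(1, 2), Pow(J, -1), Add(1, J)) (Function('k')(J) = Mul(Add(1, J), Pow(Mul(2, J), -1)) = Mul(Add(1, J), Mul(Rational(1, 2), Pow(J, -1))) = Mul(Rational(1, 2), Pow(J, -1), Add(1, J)))
Function('L')(m, x) = Add(1, m, x)
Add(Mul(0, -16), Function('L')(Function('k')(3), T)) = Add(Mul(0, -16), Add(1, Mul(Rational(1, 2), Pow(3, -1), Add(1, 3)), -14)) = Add(0, Add(1, Mul(Rational(1, 2), Rational(1, 3), 4), -14)) = Add(0, Add(1, Rational(2, 3), -14)) = Add(0, Rational(-37, 3)) = Rational(-37, 3)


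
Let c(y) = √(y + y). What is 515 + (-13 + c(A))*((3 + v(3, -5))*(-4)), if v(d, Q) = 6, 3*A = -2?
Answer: 983 - 24*I*√3 ≈ 983.0 - 41.569*I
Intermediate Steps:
A = -⅔ (A = (⅓)*(-2) = -⅔ ≈ -0.66667)
c(y) = √2*√y (c(y) = √(2*y) = √2*√y)
515 + (-13 + c(A))*((3 + v(3, -5))*(-4)) = 515 + (-13 + √2*√(-⅔))*((3 + 6)*(-4)) = 515 + (-13 + √2*(I*√6/3))*(9*(-4)) = 515 + (-13 + 2*I*√3/3)*(-36) = 515 + (468 - 24*I*√3) = 983 - 24*I*√3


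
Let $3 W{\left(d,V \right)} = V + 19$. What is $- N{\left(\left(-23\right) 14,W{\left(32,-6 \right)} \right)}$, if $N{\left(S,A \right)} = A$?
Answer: $- \frac{13}{3} \approx -4.3333$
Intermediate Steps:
$W{\left(d,V \right)} = \frac{19}{3} + \frac{V}{3}$ ($W{\left(d,V \right)} = \frac{V + 19}{3} = \frac{19 + V}{3} = \frac{19}{3} + \frac{V}{3}$)
$- N{\left(\left(-23\right) 14,W{\left(32,-6 \right)} \right)} = - (\frac{19}{3} + \frac{1}{3} \left(-6\right)) = - (\frac{19}{3} - 2) = \left(-1\right) \frac{13}{3} = - \frac{13}{3}$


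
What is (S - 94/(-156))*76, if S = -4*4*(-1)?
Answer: 49210/39 ≈ 1261.8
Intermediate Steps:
S = 16 (S = -16*(-1) = 16)
(S - 94/(-156))*76 = (16 - 94/(-156))*76 = (16 - 94*(-1/156))*76 = (16 + 47/78)*76 = (1295/78)*76 = 49210/39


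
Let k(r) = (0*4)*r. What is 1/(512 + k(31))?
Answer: 1/512 ≈ 0.0019531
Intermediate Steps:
k(r) = 0 (k(r) = 0*r = 0)
1/(512 + k(31)) = 1/(512 + 0) = 1/512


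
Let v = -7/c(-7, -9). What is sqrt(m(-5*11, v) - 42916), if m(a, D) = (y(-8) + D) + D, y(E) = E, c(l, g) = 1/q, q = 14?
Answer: 28*I*sqrt(55) ≈ 207.65*I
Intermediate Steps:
c(l, g) = 1/14
v = -98 (v = -7/1/14 = -7*14 = -98)
m(a, D) = -8 + 2*D (m(a, D) = (-8 + D) + D = -8 + 2*D)
sqrt(m(-5*11, v) - 42916) = sqrt((-8 + 2*(-98)) - 42916) = sqrt((-8 - 196) - 42916) = sqrt(-204 - 42916) = sqrt(-43120) = 28*I*sqrt(55)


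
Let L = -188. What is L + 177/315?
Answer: -19681/105 ≈ -187.44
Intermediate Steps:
L + 177/315 = -188 + 177/315 = -188 + 177*(1/315) = -188 + 59/105 = -19681/105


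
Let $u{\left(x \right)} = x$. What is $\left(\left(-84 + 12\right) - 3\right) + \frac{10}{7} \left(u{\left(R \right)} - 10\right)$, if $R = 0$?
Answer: $- \frac{625}{7} \approx -89.286$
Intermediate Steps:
$\left(\left(-84 + 12\right) - 3\right) + \frac{10}{7} \left(u{\left(R \right)} - 10\right) = \left(\left(-84 + 12\right) - 3\right) + \frac{10}{7} \left(0 - 10\right) = \left(-72 - 3\right) + 10 \cdot \frac{1}{7} \left(-10\right) = -75 + \frac{10}{7} \left(-10\right) = -75 - \frac{100}{7} = - \frac{625}{7}$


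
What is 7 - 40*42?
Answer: -1673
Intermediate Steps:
7 - 40*42 = 7 - 1680 = -1673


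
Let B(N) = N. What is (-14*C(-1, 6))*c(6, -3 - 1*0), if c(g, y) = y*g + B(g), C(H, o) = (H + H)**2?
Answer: 672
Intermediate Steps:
C(H, o) = 4*H**2 (C(H, o) = (2*H)**2 = 4*H**2)
c(g, y) = g + g*y (c(g, y) = y*g + g = g*y + g = g + g*y)
(-14*C(-1, 6))*c(6, -3 - 1*0) = (-56*(-1)**2)*(6*(1 + (-3 - 1*0))) = (-56)*(6*(1 + (-3 + 0))) = (-14*4)*(6*(1 - 3)) = -336*(-2) = -56*(-12) = 672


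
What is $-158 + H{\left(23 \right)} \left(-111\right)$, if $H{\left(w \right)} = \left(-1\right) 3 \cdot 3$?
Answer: $841$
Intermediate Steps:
$H{\left(w \right)} = -9$ ($H{\left(w \right)} = \left(-3\right) 3 = -9$)
$-158 + H{\left(23 \right)} \left(-111\right) = -158 - -999 = -158 + 999 = 841$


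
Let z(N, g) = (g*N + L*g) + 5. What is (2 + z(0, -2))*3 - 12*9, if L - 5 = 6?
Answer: -153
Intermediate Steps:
L = 11 (L = 5 + 6 = 11)
z(N, g) = 5 + 11*g + N*g (z(N, g) = (g*N + 11*g) + 5 = (N*g + 11*g) + 5 = (11*g + N*g) + 5 = 5 + 11*g + N*g)
(2 + z(0, -2))*3 - 12*9 = (2 + (5 + 11*(-2) + 0*(-2)))*3 - 12*9 = (2 + (5 - 22 + 0))*3 - 108 = (2 - 17)*3 - 108 = -15*3 - 108 = -45 - 108 = -153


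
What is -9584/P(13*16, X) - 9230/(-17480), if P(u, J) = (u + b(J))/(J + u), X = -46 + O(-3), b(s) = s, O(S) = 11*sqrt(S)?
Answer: -16751909/1748 ≈ -9583.5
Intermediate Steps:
X = -46 + 11*I*sqrt(3) (X = -46 + 11*sqrt(-3) = -46 + 11*(I*sqrt(3)) = -46 + 11*I*sqrt(3) ≈ -46.0 + 19.053*I)
P(u, J) = 1 (P(u, J) = (u + J)/(J + u) = (J + u)/(J + u) = 1)
-9584/P(13*16, X) - 9230/(-17480) = -9584/1 - 9230/(-17480) = -9584*1 - 9230*(-1/17480) = -9584 + 923/1748 = -16751909/1748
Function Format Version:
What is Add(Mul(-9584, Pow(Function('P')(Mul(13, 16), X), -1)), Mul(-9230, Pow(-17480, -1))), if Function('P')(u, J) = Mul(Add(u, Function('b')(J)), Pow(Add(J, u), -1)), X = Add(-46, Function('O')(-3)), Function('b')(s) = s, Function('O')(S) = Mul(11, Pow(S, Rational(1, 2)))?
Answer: Rational(-16751909, 1748) ≈ -9583.5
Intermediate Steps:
X = Add(-46, Mul(11, I, Pow(3, Rational(1, 2)))) (X = Add(-46, Mul(11, Pow(-3, Rational(1, 2)))) = Add(-46, Mul(11, Mul(I, Pow(3, Rational(1, 2))))) = Add(-46, Mul(11, I, Pow(3, Rational(1, 2)))) ≈ Add(-46.000, Mul(19.053, I)))
Function('P')(u, J) = 1 (Function('P')(u, J) = Mul(Add(u, J), Pow(Add(J, u), -1)) = Mul(Add(J, u), Pow(Add(J, u), -1)) = 1)
Add(Mul(-9584, Pow(Function('P')(Mul(13, 16), X), -1)), Mul(-9230, Pow(-17480, -1))) = Add(Mul(-9584, Pow(1, -1)), Mul(-9230, Pow(-17480, -1))) = Add(Mul(-9584, 1), Mul(-9230, Rational(-1, 17480))) = Add(-9584, Rational(923, 1748)) = Rational(-16751909, 1748)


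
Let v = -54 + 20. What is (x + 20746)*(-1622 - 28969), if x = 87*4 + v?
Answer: -644246460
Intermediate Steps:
v = -34
x = 314 (x = 87*4 - 34 = 348 - 34 = 314)
(x + 20746)*(-1622 - 28969) = (314 + 20746)*(-1622 - 28969) = 21060*(-30591) = -644246460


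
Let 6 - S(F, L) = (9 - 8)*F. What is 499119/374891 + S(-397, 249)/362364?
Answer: 181013838389/135847002324 ≈ 1.3325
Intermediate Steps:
S(F, L) = 6 - F (S(F, L) = 6 - (9 - 8)*F = 6 - F)
499119/374891 + S(-397, 249)/362364 = 499119/374891 + (6 - 1*(-397))/362364 = 499119*(1/374891) + (6 + 397)*(1/362364) = 499119/374891 + 403*(1/362364) = 499119/374891 + 403/362364 = 181013838389/135847002324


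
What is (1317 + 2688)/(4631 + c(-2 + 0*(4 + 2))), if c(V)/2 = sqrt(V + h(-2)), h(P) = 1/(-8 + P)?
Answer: 92735775/107230847 - 4005*I*sqrt(210)/107230847 ≈ 0.86482 - 0.00054124*I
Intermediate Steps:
c(V) = 2*sqrt(-1/10 + V) (c(V) = 2*sqrt(V + 1/(-8 - 2)) = 2*sqrt(V + 1/(-10)) = 2*sqrt(V - 1/10) = 2*sqrt(-1/10 + V))
(1317 + 2688)/(4631 + c(-2 + 0*(4 + 2))) = (1317 + 2688)/(4631 + sqrt(-10 + 100*(-2 + 0*(4 + 2)))/5) = 4005/(4631 + sqrt(-10 + 100*(-2 + 0*6))/5) = 4005/(4631 + sqrt(-10 + 100*(-2 + 0))/5) = 4005/(4631 + sqrt(-10 + 100*(-2))/5) = 4005/(4631 + sqrt(-10 - 200)/5) = 4005/(4631 + sqrt(-210)/5) = 4005/(4631 + (I*sqrt(210))/5) = 4005/(4631 + I*sqrt(210)/5)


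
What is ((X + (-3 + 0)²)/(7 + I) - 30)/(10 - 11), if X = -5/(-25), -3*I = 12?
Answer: 404/15 ≈ 26.933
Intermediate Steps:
I = -4 (I = -⅓*12 = -4)
X = ⅕ (X = -5*(-1/25) = ⅕ ≈ 0.20000)
((X + (-3 + 0)²)/(7 + I) - 30)/(10 - 11) = ((⅕ + (-3 + 0)²)/(7 - 4) - 30)/(10 - 11) = ((⅕ + (-3)²)/3 - 30)/(-1) = -((⅕ + 9)*(⅓) - 30) = -((46/5)*(⅓) - 30) = -(46/15 - 30) = -1*(-404/15) = 404/15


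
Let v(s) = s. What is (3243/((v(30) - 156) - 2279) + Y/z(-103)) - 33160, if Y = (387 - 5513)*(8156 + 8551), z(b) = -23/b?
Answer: -21216167232619/55315 ≈ -3.8355e+8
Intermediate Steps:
Y = -85640082 (Y = -5126*16707 = -85640082)
(3243/((v(30) - 156) - 2279) + Y/z(-103)) - 33160 = (3243/((30 - 156) - 2279) - 85640082/((-23/(-103)))) - 33160 = (3243/(-126 - 2279) - 85640082/((-23*(-1/103)))) - 33160 = (3243/(-2405) - 85640082/23/103) - 33160 = (3243*(-1/2405) - 85640082*103/23) - 33160 = (-3243/2405 - 8820928446/23) - 33160 = -21214332987219/55315 - 33160 = -21216167232619/55315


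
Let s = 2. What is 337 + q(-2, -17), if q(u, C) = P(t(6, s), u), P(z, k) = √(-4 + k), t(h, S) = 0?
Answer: 337 + I*√6 ≈ 337.0 + 2.4495*I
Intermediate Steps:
q(u, C) = √(-4 + u)
337 + q(-2, -17) = 337 + √(-4 - 2) = 337 + √(-6) = 337 + I*√6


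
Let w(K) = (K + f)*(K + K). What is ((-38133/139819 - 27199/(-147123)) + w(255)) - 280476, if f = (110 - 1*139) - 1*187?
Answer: -5360409765096260/20570590737 ≈ -2.6059e+5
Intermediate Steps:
f = -216 (f = (110 - 139) - 187 = -29 - 187 = -216)
w(K) = 2*K*(-216 + K) (w(K) = (K - 216)*(K + K) = (-216 + K)*(2*K) = 2*K*(-216 + K))
((-38133/139819 - 27199/(-147123)) + w(255)) - 280476 = ((-38133/139819 - 27199/(-147123)) + 2*255*(-216 + 255)) - 280476 = ((-38133*1/139819 - 27199*(-1/147123)) + 2*255*39) - 280476 = ((-38133/139819 + 27199/147123) + 19890) - 280476 = (-1807304378/20570590737 + 19890) - 280476 = 409147242454552/20570590737 - 280476 = -5360409765096260/20570590737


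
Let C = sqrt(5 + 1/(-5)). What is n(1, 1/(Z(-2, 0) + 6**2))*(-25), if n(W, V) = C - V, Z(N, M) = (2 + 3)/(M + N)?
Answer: 50/67 - 10*sqrt(30) ≈ -54.026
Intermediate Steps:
Z(N, M) = 5/(M + N)
C = 2*sqrt(30)/5 (C = sqrt(5 - 1/5) = sqrt(24/5) = 2*sqrt(30)/5 ≈ 2.1909)
n(W, V) = -V + 2*sqrt(30)/5 (n(W, V) = 2*sqrt(30)/5 - V = -V + 2*sqrt(30)/5)
n(1, 1/(Z(-2, 0) + 6**2))*(-25) = (-1/(5/(0 - 2) + 6**2) + 2*sqrt(30)/5)*(-25) = (-1/(5/(-2) + 36) + 2*sqrt(30)/5)*(-25) = (-1/(5*(-1/2) + 36) + 2*sqrt(30)/5)*(-25) = (-1/(-5/2 + 36) + 2*sqrt(30)/5)*(-25) = (-1/67/2 + 2*sqrt(30)/5)*(-25) = (-1*2/67 + 2*sqrt(30)/5)*(-25) = (-2/67 + 2*sqrt(30)/5)*(-25) = 50/67 - 10*sqrt(30)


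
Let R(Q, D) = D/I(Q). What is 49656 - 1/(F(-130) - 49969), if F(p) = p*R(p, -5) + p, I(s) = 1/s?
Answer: 6683647945/134599 ≈ 49656.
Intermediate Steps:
R(Q, D) = D*Q (R(Q, D) = D/(1/Q) = D*Q)
F(p) = p - 5*p**2 (F(p) = p*(-5*p) + p = -5*p**2 + p = p - 5*p**2)
49656 - 1/(F(-130) - 49969) = 49656 - 1/(-130*(1 - 5*(-130)) - 49969) = 49656 - 1/(-130*(1 + 650) - 49969) = 49656 - 1/(-130*651 - 49969) = 49656 - 1/(-84630 - 49969) = 49656 - 1/(-134599) = 49656 - 1*(-1/134599) = 49656 + 1/134599 = 6683647945/134599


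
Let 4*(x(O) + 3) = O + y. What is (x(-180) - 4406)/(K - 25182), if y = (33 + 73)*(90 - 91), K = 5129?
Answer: 8961/40106 ≈ 0.22343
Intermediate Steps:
y = -106 (y = 106*(-1) = -106)
x(O) = -59/2 + O/4 (x(O) = -3 + (O - 106)/4 = -3 + (-106 + O)/4 = -3 + (-53/2 + O/4) = -59/2 + O/4)
(x(-180) - 4406)/(K - 25182) = ((-59/2 + (1/4)*(-180)) - 4406)/(5129 - 25182) = ((-59/2 - 45) - 4406)/(-20053) = (-149/2 - 4406)*(-1/20053) = -8961/2*(-1/20053) = 8961/40106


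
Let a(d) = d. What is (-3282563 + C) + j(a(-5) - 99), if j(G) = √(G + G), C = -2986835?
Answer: -6269398 + 4*I*√13 ≈ -6.2694e+6 + 14.422*I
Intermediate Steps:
j(G) = √2*√G (j(G) = √(2*G) = √2*√G)
(-3282563 + C) + j(a(-5) - 99) = (-3282563 - 2986835) + √2*√(-5 - 99) = -6269398 + √2*√(-104) = -6269398 + √2*(2*I*√26) = -6269398 + 4*I*√13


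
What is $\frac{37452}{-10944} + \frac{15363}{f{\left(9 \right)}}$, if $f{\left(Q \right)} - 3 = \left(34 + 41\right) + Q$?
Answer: $\frac{4579843}{26448} \approx 173.16$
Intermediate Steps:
$f{\left(Q \right)} = 78 + Q$ ($f{\left(Q \right)} = 3 + \left(\left(34 + 41\right) + Q\right) = 3 + \left(75 + Q\right) = 78 + Q$)
$\frac{37452}{-10944} + \frac{15363}{f{\left(9 \right)}} = \frac{37452}{-10944} + \frac{15363}{78 + 9} = 37452 \left(- \frac{1}{10944}\right) + \frac{15363}{87} = - \frac{3121}{912} + 15363 \cdot \frac{1}{87} = - \frac{3121}{912} + \frac{5121}{29} = \frac{4579843}{26448}$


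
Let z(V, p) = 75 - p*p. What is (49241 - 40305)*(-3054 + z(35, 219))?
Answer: -455199840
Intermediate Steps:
z(V, p) = 75 - p²
(49241 - 40305)*(-3054 + z(35, 219)) = (49241 - 40305)*(-3054 + (75 - 1*219²)) = 8936*(-3054 + (75 - 1*47961)) = 8936*(-3054 + (75 - 47961)) = 8936*(-3054 - 47886) = 8936*(-50940) = -455199840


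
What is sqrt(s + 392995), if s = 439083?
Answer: sqrt(832078) ≈ 912.18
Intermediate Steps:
sqrt(s + 392995) = sqrt(439083 + 392995) = sqrt(832078)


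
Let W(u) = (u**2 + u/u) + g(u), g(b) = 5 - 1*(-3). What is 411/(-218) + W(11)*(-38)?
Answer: -1077331/218 ≈ -4941.9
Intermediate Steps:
g(b) = 8 (g(b) = 5 + 3 = 8)
W(u) = 9 + u**2 (W(u) = (u**2 + u/u) + 8 = (u**2 + 1) + 8 = (1 + u**2) + 8 = 9 + u**2)
411/(-218) + W(11)*(-38) = 411/(-218) + (9 + 11**2)*(-38) = 411*(-1/218) + (9 + 121)*(-38) = -411/218 + 130*(-38) = -411/218 - 4940 = -1077331/218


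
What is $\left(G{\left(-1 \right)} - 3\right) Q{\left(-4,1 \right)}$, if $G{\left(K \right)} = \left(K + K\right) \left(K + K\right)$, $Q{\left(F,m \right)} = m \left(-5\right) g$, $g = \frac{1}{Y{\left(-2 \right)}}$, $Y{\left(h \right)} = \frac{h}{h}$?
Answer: $-5$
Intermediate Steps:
$Y{\left(h \right)} = 1$
$g = 1$ ($g = 1^{-1} = 1$)
$Q{\left(F,m \right)} = - 5 m$ ($Q{\left(F,m \right)} = m \left(-5\right) 1 = - 5 m 1 = - 5 m$)
$G{\left(K \right)} = 4 K^{2}$ ($G{\left(K \right)} = 2 K 2 K = 4 K^{2}$)
$\left(G{\left(-1 \right)} - 3\right) Q{\left(-4,1 \right)} = \left(4 \left(-1\right)^{2} - 3\right) \left(\left(-5\right) 1\right) = \left(4 \cdot 1 - 3\right) \left(-5\right) = \left(4 - 3\right) \left(-5\right) = 1 \left(-5\right) = -5$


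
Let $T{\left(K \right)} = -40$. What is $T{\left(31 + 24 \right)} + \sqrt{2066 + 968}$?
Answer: $-40 + \sqrt{3034} \approx 15.082$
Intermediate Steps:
$T{\left(31 + 24 \right)} + \sqrt{2066 + 968} = -40 + \sqrt{2066 + 968} = -40 + \sqrt{3034}$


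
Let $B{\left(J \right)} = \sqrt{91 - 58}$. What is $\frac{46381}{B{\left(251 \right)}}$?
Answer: $\frac{46381 \sqrt{33}}{33} \approx 8073.9$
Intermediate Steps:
$B{\left(J \right)} = \sqrt{33}$
$\frac{46381}{B{\left(251 \right)}} = \frac{46381}{\sqrt{33}} = 46381 \frac{\sqrt{33}}{33} = \frac{46381 \sqrt{33}}{33}$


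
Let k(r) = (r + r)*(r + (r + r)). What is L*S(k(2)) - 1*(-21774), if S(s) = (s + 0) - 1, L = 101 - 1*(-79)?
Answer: 25914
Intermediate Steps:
L = 180 (L = 101 + 79 = 180)
k(r) = 6*r² (k(r) = (2*r)*(r + 2*r) = (2*r)*(3*r) = 6*r²)
S(s) = -1 + s (S(s) = s - 1 = -1 + s)
L*S(k(2)) - 1*(-21774) = 180*(-1 + 6*2²) - 1*(-21774) = 180*(-1 + 6*4) + 21774 = 180*(-1 + 24) + 21774 = 180*23 + 21774 = 4140 + 21774 = 25914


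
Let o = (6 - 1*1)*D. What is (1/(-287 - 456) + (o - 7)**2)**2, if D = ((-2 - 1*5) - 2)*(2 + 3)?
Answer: 1599298556895361/552049 ≈ 2.8970e+9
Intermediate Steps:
D = -45 (D = ((-2 - 5) - 2)*5 = (-7 - 2)*5 = -9*5 = -45)
o = -225 (o = (6 - 1*1)*(-45) = (6 - 1)*(-45) = 5*(-45) = -225)
(1/(-287 - 456) + (o - 7)**2)**2 = (1/(-287 - 456) + (-225 - 7)**2)**2 = (1/(-743) + (-232)**2)**2 = (-1/743 + 53824)**2 = (39991231/743)**2 = 1599298556895361/552049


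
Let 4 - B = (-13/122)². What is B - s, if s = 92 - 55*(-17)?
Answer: -15226501/14884 ≈ -1023.0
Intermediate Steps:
s = 1027 (s = 92 + 935 = 1027)
B = 59367/14884 (B = 4 - (-13/122)² = 4 - 1*169/14884 = 4 - 169/14884 = 59367/14884 ≈ 3.9886)
B - s = 59367/14884 - 1*1027 = 59367/14884 - 1027 = -15226501/14884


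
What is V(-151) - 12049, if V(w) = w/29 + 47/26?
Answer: -9087509/754 ≈ -12052.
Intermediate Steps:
V(w) = 47/26 + w/29 (V(w) = w*(1/29) + 47*(1/26) = w/29 + 47/26 = 47/26 + w/29)
V(-151) - 12049 = (47/26 + (1/29)*(-151)) - 12049 = (47/26 - 151/29) - 12049 = -2563/754 - 12049 = -9087509/754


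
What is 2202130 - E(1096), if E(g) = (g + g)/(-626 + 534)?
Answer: 50649538/23 ≈ 2.2022e+6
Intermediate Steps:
E(g) = -g/46 (E(g) = (2*g)/(-92) = (2*g)*(-1/92) = -g/46)
2202130 - E(1096) = 2202130 - (-1)*1096/46 = 2202130 - 1*(-548/23) = 2202130 + 548/23 = 50649538/23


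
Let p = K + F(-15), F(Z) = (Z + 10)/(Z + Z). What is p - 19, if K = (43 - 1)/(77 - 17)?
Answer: -272/15 ≈ -18.133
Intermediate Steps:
K = 7/10 (K = 42/60 = 42*(1/60) = 7/10 ≈ 0.70000)
F(Z) = (10 + Z)/(2*Z) (F(Z) = (10 + Z)/((2*Z)) = (10 + Z)*(1/(2*Z)) = (10 + Z)/(2*Z))
p = 13/15 (p = 7/10 + (½)*(10 - 15)/(-15) = 7/10 + (½)*(-1/15)*(-5) = 7/10 + ⅙ = 13/15 ≈ 0.86667)
p - 19 = 13/15 - 19 = -272/15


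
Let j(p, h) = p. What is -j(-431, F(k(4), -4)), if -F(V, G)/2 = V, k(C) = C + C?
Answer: 431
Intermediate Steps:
k(C) = 2*C
F(V, G) = -2*V
-j(-431, F(k(4), -4)) = -1*(-431) = 431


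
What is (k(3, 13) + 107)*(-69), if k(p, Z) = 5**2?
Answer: -9108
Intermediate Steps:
k(p, Z) = 25
(k(3, 13) + 107)*(-69) = (25 + 107)*(-69) = 132*(-69) = -9108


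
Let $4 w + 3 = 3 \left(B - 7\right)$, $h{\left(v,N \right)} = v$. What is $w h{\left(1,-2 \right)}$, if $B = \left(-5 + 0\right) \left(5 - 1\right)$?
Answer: $-21$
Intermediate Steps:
$B = -20$ ($B = \left(-5\right) 4 = -20$)
$w = -21$ ($w = - \frac{3}{4} + \frac{3 \left(-20 - 7\right)}{4} = - \frac{3}{4} + \frac{3 \left(-27\right)}{4} = - \frac{3}{4} + \frac{1}{4} \left(-81\right) = - \frac{3}{4} - \frac{81}{4} = -21$)
$w h{\left(1,-2 \right)} = \left(-21\right) 1 = -21$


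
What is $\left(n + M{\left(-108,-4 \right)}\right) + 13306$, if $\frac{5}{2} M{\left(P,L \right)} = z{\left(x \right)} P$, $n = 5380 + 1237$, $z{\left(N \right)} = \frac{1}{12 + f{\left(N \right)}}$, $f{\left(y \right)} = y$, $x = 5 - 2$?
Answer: $\frac{498003}{25} \approx 19920.0$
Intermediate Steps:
$x = 3$ ($x = 5 - 2 = 3$)
$z{\left(N \right)} = \frac{1}{12 + N}$
$n = 6617$
$M{\left(P,L \right)} = \frac{2 P}{75}$ ($M{\left(P,L \right)} = \frac{2 \frac{P}{12 + 3}}{5} = \frac{2 \frac{P}{15}}{5} = \frac{2 P}{75}$)
$\left(n + M{\left(-108,-4 \right)}\right) + 13306 = \left(6617 + \frac{2}{75} \left(-108\right)\right) + 13306 = \left(6617 - \frac{72}{25}\right) + 13306 = \frac{165353}{25} + 13306 = \frac{498003}{25}$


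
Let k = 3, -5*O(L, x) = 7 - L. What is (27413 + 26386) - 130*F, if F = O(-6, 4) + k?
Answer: 53747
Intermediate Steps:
O(L, x) = -7/5 + L/5 (O(L, x) = -(7 - L)/5 = -7/5 + L/5)
F = ⅖ (F = (-7/5 + (⅕)*(-6)) + 3 = (-7/5 - 6/5) + 3 = -13/5 + 3 = ⅖ ≈ 0.40000)
(27413 + 26386) - 130*F = (27413 + 26386) - 130*⅖ = 53799 - 52 = 53747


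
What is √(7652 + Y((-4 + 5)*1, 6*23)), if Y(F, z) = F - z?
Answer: 3*√835 ≈ 86.689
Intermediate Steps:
√(7652 + Y((-4 + 5)*1, 6*23)) = √(7652 + ((-4 + 5)*1 - 6*23)) = √(7652 + (1*1 - 1*138)) = √(7652 + (1 - 138)) = √(7652 - 137) = √7515 = 3*√835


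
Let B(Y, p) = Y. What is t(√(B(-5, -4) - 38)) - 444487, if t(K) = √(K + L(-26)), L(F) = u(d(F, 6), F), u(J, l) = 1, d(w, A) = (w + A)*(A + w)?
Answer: -444487 + √(1 + I*√43) ≈ -4.4449e+5 + 1.6783*I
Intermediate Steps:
d(w, A) = (A + w)² (d(w, A) = (A + w)*(A + w) = (A + w)²)
L(F) = 1
t(K) = √(1 + K) (t(K) = √(K + 1) = √(1 + K))
t(√(B(-5, -4) - 38)) - 444487 = √(1 + √(-5 - 38)) - 444487 = √(1 + √(-43)) - 444487 = √(1 + I*√43) - 444487 = -444487 + √(1 + I*√43)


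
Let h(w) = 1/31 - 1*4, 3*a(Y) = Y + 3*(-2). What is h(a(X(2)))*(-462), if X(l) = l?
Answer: 56826/31 ≈ 1833.1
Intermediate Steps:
a(Y) = -2 + Y/3 (a(Y) = (Y + 3*(-2))/3 = (Y - 6)/3 = (-6 + Y)/3 = -2 + Y/3)
h(w) = -123/31 (h(w) = 1/31 - 4 = -123/31)
h(a(X(2)))*(-462) = -123/31*(-462) = 56826/31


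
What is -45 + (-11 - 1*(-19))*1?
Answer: -37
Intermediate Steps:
-45 + (-11 - 1*(-19))*1 = -45 + (-11 + 19)*1 = -45 + 8*1 = -45 + 8 = -37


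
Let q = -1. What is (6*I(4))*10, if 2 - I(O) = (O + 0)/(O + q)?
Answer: 40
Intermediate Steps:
I(O) = 2 - O/(-1 + O) (I(O) = 2 - (O + 0)/(O - 1) = 2 - O/(-1 + O))
(6*I(4))*10 = (6*((-2 + 4)/(-1 + 4)))*10 = (6*(2/3))*10 = (6*((⅓)*2))*10 = (6*(⅔))*10 = 4*10 = 40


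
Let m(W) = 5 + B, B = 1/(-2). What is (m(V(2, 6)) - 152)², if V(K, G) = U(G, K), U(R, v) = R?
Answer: 87025/4 ≈ 21756.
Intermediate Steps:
B = -½ ≈ -0.50000
V(K, G) = G
m(W) = 9/2 (m(W) = 5 - ½ = 9/2)
(m(V(2, 6)) - 152)² = (9/2 - 152)² = (-295/2)² = 87025/4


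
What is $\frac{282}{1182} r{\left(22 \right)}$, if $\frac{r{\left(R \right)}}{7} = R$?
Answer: $\frac{7238}{197} \approx 36.741$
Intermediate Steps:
$r{\left(R \right)} = 7 R$
$\frac{282}{1182} r{\left(22 \right)} = \frac{282}{1182} \cdot 7 \cdot 22 = 282 \cdot \frac{1}{1182} \cdot 154 = \frac{47}{197} \cdot 154 = \frac{7238}{197}$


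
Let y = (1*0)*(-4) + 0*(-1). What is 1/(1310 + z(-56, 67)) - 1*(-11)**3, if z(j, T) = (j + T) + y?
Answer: 1758252/1321 ≈ 1331.0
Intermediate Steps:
y = 0 (y = 0*(-4) + 0 = 0 + 0 = 0)
z(j, T) = T + j (z(j, T) = (j + T) + 0 = (T + j) + 0 = T + j)
1/(1310 + z(-56, 67)) - 1*(-11)**3 = 1/(1310 + (67 - 56)) - 1*(-11)**3 = 1/(1310 + 11) - 1*(-1331) = 1/1321 + 1331 = 1758252/1321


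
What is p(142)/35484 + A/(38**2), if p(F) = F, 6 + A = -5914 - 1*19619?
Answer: -226505207/12809724 ≈ -17.682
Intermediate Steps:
A = -25539 (A = -6 + (-5914 - 1*19619) = -6 + (-5914 - 19619) = -6 - 25533 = -25539)
p(142)/35484 + A/(38**2) = 142/35484 - 25539/(38**2) = 142*(1/35484) - 25539/1444 = 71/17742 - 25539*1/1444 = 71/17742 - 25539/1444 = -226505207/12809724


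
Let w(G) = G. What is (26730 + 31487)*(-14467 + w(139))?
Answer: -834133176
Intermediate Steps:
(26730 + 31487)*(-14467 + w(139)) = (26730 + 31487)*(-14467 + 139) = 58217*(-14328) = -834133176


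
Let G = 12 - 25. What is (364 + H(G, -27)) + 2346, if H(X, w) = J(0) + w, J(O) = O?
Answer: 2683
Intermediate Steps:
G = -13
H(X, w) = w (H(X, w) = 0 + w = w)
(364 + H(G, -27)) + 2346 = (364 - 27) + 2346 = 337 + 2346 = 2683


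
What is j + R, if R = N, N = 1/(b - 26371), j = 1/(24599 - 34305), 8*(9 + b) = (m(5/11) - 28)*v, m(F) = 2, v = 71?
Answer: -145267/1033135758 ≈ -0.00014061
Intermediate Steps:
b = -959/4 (b = -9 + ((2 - 28)*71)/8 = -9 + (-26*71)/8 = -9 + (⅛)*(-1846) = -9 - 923/4 = -959/4 ≈ -239.75)
j = -1/9706 (j = 1/(-9706) = -1/9706 ≈ -0.00010303)
N = -4/106443 (N = 1/(-959/4 - 26371) = 1/(-106443/4) = -4/106443 ≈ -3.7579e-5)
R = -4/106443 ≈ -3.7579e-5
j + R = -1/9706 - 4/106443 = -145267/1033135758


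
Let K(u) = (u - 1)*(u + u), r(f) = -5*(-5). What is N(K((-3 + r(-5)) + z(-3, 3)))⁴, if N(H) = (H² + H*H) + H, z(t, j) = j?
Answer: 68911804829124633600000000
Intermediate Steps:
r(f) = 25
K(u) = 2*u*(-1 + u) (K(u) = (-1 + u)*(2*u) = 2*u*(-1 + u))
N(H) = H + 2*H² (N(H) = (H² + H²) + H = 2*H² + H = H + 2*H²)
N(K((-3 + r(-5)) + z(-3, 3)))⁴ = ((2*((-3 + 25) + 3)*(-1 + ((-3 + 25) + 3)))*(1 + 2*(2*((-3 + 25) + 3)*(-1 + ((-3 + 25) + 3)))))⁴ = ((2*(22 + 3)*(-1 + (22 + 3)))*(1 + 2*(2*(22 + 3)*(-1 + (22 + 3)))))⁴ = ((2*25*(-1 + 25))*(1 + 2*(2*25*(-1 + 25))))⁴ = ((2*25*24)*(1 + 2*(2*25*24)))⁴ = (1200*(1 + 2*1200))⁴ = (1200*(1 + 2400))⁴ = (1200*2401)⁴ = 2881200⁴ = 68911804829124633600000000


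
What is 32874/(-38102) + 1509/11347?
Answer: -157762680/216171697 ≈ -0.72980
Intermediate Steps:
32874/(-38102) + 1509/11347 = 32874*(-1/38102) + 1509*(1/11347) = -16437/19051 + 1509/11347 = -157762680/216171697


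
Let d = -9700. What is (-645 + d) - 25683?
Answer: -36028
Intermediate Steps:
(-645 + d) - 25683 = (-645 - 9700) - 25683 = -10345 - 25683 = -36028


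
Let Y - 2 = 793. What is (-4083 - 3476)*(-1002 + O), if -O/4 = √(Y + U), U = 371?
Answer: 7574118 + 30236*√1166 ≈ 8.6066e+6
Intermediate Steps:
Y = 795 (Y = 2 + 793 = 795)
O = -4*√1166 (O = -4*√(795 + 371) = -4*√1166 ≈ -136.59)
(-4083 - 3476)*(-1002 + O) = (-4083 - 3476)*(-1002 - 4*√1166) = -7559*(-1002 - 4*√1166) = 7574118 + 30236*√1166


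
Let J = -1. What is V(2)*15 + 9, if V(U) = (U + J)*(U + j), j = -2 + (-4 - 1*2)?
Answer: -81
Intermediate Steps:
j = -8 (j = -2 + (-4 - 2) = -2 - 6 = -8)
V(U) = (-1 + U)*(-8 + U) (V(U) = (U - 1)*(U - 8) = (-1 + U)*(-8 + U))
V(2)*15 + 9 = (8 + 2² - 9*2)*15 + 9 = (8 + 4 - 18)*15 + 9 = -6*15 + 9 = -90 + 9 = -81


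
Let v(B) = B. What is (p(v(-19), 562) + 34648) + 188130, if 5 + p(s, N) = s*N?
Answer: 212095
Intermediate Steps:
p(s, N) = -5 + N*s (p(s, N) = -5 + s*N = -5 + N*s)
(p(v(-19), 562) + 34648) + 188130 = ((-5 + 562*(-19)) + 34648) + 188130 = ((-5 - 10678) + 34648) + 188130 = (-10683 + 34648) + 188130 = 23965 + 188130 = 212095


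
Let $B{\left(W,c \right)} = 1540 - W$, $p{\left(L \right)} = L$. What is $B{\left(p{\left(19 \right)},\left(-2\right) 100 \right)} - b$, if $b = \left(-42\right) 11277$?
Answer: $475155$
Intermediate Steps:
$b = -473634$
$B{\left(p{\left(19 \right)},\left(-2\right) 100 \right)} - b = \left(1540 - 19\right) - -473634 = \left(1540 - 19\right) + 473634 = 1521 + 473634 = 475155$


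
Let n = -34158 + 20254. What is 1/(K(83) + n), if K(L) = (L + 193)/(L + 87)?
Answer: -85/1181702 ≈ -7.1930e-5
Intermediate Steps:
n = -13904
K(L) = (193 + L)/(87 + L)
1/(K(83) + n) = 1/((193 + 83)/(87 + 83) - 13904) = 1/(276/170 - 13904) = 1/((1/170)*276 - 13904) = 1/(138/85 - 13904) = 1/(-1181702/85) = -85/1181702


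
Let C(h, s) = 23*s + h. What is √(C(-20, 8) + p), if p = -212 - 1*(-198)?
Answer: 5*√6 ≈ 12.247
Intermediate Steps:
C(h, s) = h + 23*s
p = -14 (p = -212 + 198 = -14)
√(C(-20, 8) + p) = √((-20 + 23*8) - 14) = √((-20 + 184) - 14) = √(164 - 14) = √150 = 5*√6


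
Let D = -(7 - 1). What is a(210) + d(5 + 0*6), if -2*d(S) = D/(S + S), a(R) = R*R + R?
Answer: 443103/10 ≈ 44310.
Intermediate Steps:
D = -6 (D = -1*6 = -6)
a(R) = R + R**2 (a(R) = R**2 + R = R + R**2)
d(S) = 3/(2*S) (d(S) = -(-3)/(S + S) = -(-3)/(2*S) = 3/(2*S))
a(210) + d(5 + 0*6) = 210*(1 + 210) + 3/(2*(5 + 0*6)) = 210*211 + 3/(2*(5 + 0)) = 44310 + (3/2)/5 = 44310 + (3/2)*(1/5) = 44310 + 3/10 = 443103/10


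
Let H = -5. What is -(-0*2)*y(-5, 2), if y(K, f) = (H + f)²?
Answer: 0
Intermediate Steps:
y(K, f) = (-5 + f)²
-(-0*2)*y(-5, 2) = -(-0*2)*(-5 + 2)² = -(-13*0)*(-3)² = -0*9 = -1*0 = 0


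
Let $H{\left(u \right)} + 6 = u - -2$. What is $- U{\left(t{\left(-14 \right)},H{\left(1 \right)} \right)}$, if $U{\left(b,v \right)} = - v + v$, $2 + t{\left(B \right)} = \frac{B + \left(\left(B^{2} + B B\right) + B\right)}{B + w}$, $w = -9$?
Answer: $0$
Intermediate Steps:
$H{\left(u \right)} = -4 + u$ ($H{\left(u \right)} = -6 + \left(u - -2\right) = -6 + \left(u + 2\right) = -6 + \left(2 + u\right) = -4 + u$)
$t{\left(B \right)} = -2 + \frac{2 B + 2 B^{2}}{-9 + B}$ ($t{\left(B \right)} = -2 + \frac{B + \left(\left(B^{2} + B B\right) + B\right)}{B - 9} = -2 + \frac{B + \left(\left(B^{2} + B^{2}\right) + B\right)}{-9 + B} = -2 + \frac{B + \left(2 B^{2} + B\right)}{-9 + B} = -2 + \frac{B + \left(B + 2 B^{2}\right)}{-9 + B} = -2 + \frac{2 B + 2 B^{2}}{-9 + B}$)
$U{\left(b,v \right)} = 0$
$- U{\left(t{\left(-14 \right)},H{\left(1 \right)} \right)} = \left(-1\right) 0 = 0$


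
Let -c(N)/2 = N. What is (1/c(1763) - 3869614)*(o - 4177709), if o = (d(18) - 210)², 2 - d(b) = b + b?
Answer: 56189418874670945/3526 ≈ 1.5936e+13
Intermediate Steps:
d(b) = 2 - 2*b (d(b) = 2 - (b + b) = 2 - 2*b)
c(N) = -2*N
o = 59536 (o = ((2 - 2*18) - 210)² = ((2 - 36) - 210)² = (-34 - 210)² = (-244)² = 59536)
(1/c(1763) - 3869614)*(o - 4177709) = (1/(-2*1763) - 3869614)*(59536 - 4177709) = (1/(-3526) - 3869614)*(-4118173) = (-1/3526 - 3869614)*(-4118173) = -13644258965/3526*(-4118173) = 56189418874670945/3526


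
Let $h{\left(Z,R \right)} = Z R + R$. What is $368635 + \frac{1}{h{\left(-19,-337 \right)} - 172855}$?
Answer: $\frac{61484263014}{166789} \approx 3.6864 \cdot 10^{5}$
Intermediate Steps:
$h{\left(Z,R \right)} = R + R Z$ ($h{\left(Z,R \right)} = R Z + R = R + R Z$)
$368635 + \frac{1}{h{\left(-19,-337 \right)} - 172855} = 368635 + \frac{1}{- 337 \left(1 - 19\right) - 172855} = 368635 + \frac{1}{\left(-337\right) \left(-18\right) - 172855} = 368635 + \frac{1}{6066 - 172855} = 368635 + \frac{1}{-166789} = 368635 - \frac{1}{166789} = \frac{61484263014}{166789}$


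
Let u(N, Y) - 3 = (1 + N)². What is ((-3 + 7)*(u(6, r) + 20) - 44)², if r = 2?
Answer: 59536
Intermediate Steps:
u(N, Y) = 3 + (1 + N)²
((-3 + 7)*(u(6, r) + 20) - 44)² = ((-3 + 7)*((3 + (1 + 6)²) + 20) - 44)² = (4*((3 + 7²) + 20) - 44)² = (4*((3 + 49) + 20) - 44)² = (4*(52 + 20) - 44)² = (4*72 - 44)² = (288 - 44)² = 244² = 59536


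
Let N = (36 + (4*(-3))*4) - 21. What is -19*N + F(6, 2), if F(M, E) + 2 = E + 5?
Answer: 632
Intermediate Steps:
F(M, E) = 3 + E (F(M, E) = -2 + (E + 5) = -2 + (5 + E) = 3 + E)
N = -33 (N = (36 - 12*4) - 21 = (36 - 48) - 21 = -12 - 21 = -33)
-19*N + F(6, 2) = -19*(-33) + (3 + 2) = 627 + 5 = 632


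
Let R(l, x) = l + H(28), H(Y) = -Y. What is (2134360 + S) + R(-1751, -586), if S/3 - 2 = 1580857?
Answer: 6875158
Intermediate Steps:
S = 4742577 (S = 6 + 3*1580857 = 6 + 4742571 = 4742577)
R(l, x) = -28 + l (R(l, x) = l - 1*28 = l - 28 = -28 + l)
(2134360 + S) + R(-1751, -586) = (2134360 + 4742577) + (-28 - 1751) = 6876937 - 1779 = 6875158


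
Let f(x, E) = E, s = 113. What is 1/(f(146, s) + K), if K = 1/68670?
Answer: 68670/7759711 ≈ 0.0088496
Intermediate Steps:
K = 1/68670 ≈ 1.4562e-5
1/(f(146, s) + K) = 1/(113 + 1/68670) = 1/(7759711/68670) = 68670/7759711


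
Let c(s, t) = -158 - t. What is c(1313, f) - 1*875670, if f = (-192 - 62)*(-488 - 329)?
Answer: -1083346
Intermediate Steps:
f = 207518 (f = -254*(-817) = 207518)
c(1313, f) - 1*875670 = (-158 - 1*207518) - 1*875670 = (-158 - 207518) - 875670 = -207676 - 875670 = -1083346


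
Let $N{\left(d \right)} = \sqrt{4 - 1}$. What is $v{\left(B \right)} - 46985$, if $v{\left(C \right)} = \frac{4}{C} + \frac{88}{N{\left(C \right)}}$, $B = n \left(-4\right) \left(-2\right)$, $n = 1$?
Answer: $- \frac{93969}{2} + \frac{88 \sqrt{3}}{3} \approx -46934.0$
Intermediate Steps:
$N{\left(d \right)} = \sqrt{3}$
$B = 8$ ($B = 1 \left(-4\right) \left(-2\right) = \left(-4\right) \left(-2\right) = 8$)
$v{\left(C \right)} = \frac{4}{C} + \frac{88 \sqrt{3}}{3}$ ($v{\left(C \right)} = \frac{4}{C} + \frac{88}{\sqrt{3}} = \frac{4}{C} + 88 \frac{\sqrt{3}}{3} = \frac{4}{C} + \frac{88 \sqrt{3}}{3}$)
$v{\left(B \right)} - 46985 = \left(\frac{4}{8} + \frac{88 \sqrt{3}}{3}\right) - 46985 = \left(4 \cdot \frac{1}{8} + \frac{88 \sqrt{3}}{3}\right) - 46985 = \left(\frac{1}{2} + \frac{88 \sqrt{3}}{3}\right) - 46985 = - \frac{93969}{2} + \frac{88 \sqrt{3}}{3}$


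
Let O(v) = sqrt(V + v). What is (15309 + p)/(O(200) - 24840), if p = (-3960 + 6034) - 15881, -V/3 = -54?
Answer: -18654840/308512619 - 751*sqrt(362)/308512619 ≈ -0.060513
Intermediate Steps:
V = 162 (V = -3*(-54) = 162)
O(v) = sqrt(162 + v)
p = -13807 (p = 2074 - 15881 = -13807)
(15309 + p)/(O(200) - 24840) = (15309 - 13807)/(sqrt(162 + 200) - 24840) = 1502/(sqrt(362) - 24840) = 1502/(-24840 + sqrt(362))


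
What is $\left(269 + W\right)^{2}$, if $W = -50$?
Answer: $47961$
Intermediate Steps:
$\left(269 + W\right)^{2} = \left(269 - 50\right)^{2} = 219^{2} = 47961$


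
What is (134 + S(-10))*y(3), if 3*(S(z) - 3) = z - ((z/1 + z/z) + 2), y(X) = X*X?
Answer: 1224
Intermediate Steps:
y(X) = X**2
S(z) = 2 (S(z) = 3 + (z - ((z/1 + z/z) + 2))/3 = 3 + (z - ((z*1 + 1) + 2))/3 = 3 + (z - ((z + 1) + 2))/3 = 3 + (z - ((1 + z) + 2))/3 = 3 + (z - (3 + z))/3 = 3 + (z + (-3 - z))/3 = 3 + (1/3)*(-3) = 3 - 1 = 2)
(134 + S(-10))*y(3) = (134 + 2)*3**2 = 136*9 = 1224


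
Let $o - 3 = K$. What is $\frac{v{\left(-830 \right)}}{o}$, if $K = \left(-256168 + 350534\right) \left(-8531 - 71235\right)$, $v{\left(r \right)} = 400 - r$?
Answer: $- \frac{1230}{7527198353} \approx -1.6341 \cdot 10^{-7}$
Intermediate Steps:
$K = -7527198356$ ($K = 94366 \left(-79766\right) = -7527198356$)
$o = -7527198353$ ($o = 3 - 7527198356 = -7527198353$)
$\frac{v{\left(-830 \right)}}{o} = \frac{400 - -830}{-7527198353} = \left(400 + 830\right) \left(- \frac{1}{7527198353}\right) = 1230 \left(- \frac{1}{7527198353}\right) = - \frac{1230}{7527198353}$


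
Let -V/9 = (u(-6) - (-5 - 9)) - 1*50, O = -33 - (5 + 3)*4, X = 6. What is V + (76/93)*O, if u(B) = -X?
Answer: 30214/93 ≈ 324.88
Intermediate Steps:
u(B) = -6 (u(B) = -1*6 = -6)
O = -65 (O = -33 - 8*4 = -33 - 1*32 = -33 - 32 = -65)
V = 378 (V = -9*((-6 - (-5 - 9)) - 1*50) = -9*((-6 - 1*(-14)) - 50) = -9*((-6 + 14) - 50) = -9*(8 - 50) = -9*(-42) = 378)
V + (76/93)*O = 378 + (76/93)*(-65) = 378 - 4940/93 = 30214/93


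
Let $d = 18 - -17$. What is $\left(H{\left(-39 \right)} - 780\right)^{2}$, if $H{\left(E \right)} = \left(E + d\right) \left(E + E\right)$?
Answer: $219024$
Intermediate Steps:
$d = 35$ ($d = 18 + 17 = 35$)
$H{\left(E \right)} = 2 E \left(35 + E\right)$ ($H{\left(E \right)} = \left(E + 35\right) \left(E + E\right) = \left(35 + E\right) 2 E = 2 E \left(35 + E\right)$)
$\left(H{\left(-39 \right)} - 780\right)^{2} = \left(2 \left(-39\right) \left(35 - 39\right) - 780\right)^{2} = \left(2 \left(-39\right) \left(-4\right) - 780\right)^{2} = \left(312 - 780\right)^{2} = \left(-468\right)^{2} = 219024$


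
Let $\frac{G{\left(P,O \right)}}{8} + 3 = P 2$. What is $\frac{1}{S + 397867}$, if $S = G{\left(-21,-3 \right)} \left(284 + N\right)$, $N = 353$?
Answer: $\frac{1}{168547} \approx 5.9331 \cdot 10^{-6}$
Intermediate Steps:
$G{\left(P,O \right)} = -24 + 16 P$ ($G{\left(P,O \right)} = -24 + 8 P 2 = -24 + 8 \cdot 2 P = -24 + 16 P$)
$S = -229320$ ($S = \left(-24 + 16 \left(-21\right)\right) \left(284 + 353\right) = \left(-24 - 336\right) 637 = \left(-360\right) 637 = -229320$)
$\frac{1}{S + 397867} = \frac{1}{-229320 + 397867} = \frac{1}{168547}$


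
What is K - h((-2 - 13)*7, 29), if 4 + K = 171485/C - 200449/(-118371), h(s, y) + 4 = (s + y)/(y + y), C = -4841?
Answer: -538750550036/16617986319 ≈ -32.420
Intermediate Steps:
h(s, y) = -4 + (s + y)/(2*y) (h(s, y) = -4 + (s + y)/(y + y) = -4 + (s + y)/((2*y)) = -4 + (s + y)*(1/(2*y)) = -4 + (s + y)/(2*y))
K = -21620613370/573034011 (K = -4 + (171485/(-4841) - 200449/(-118371)) = -4 + (171485*(-1/4841) - 200449*(-1/118371)) = -4 + (-171485/4841 + 200449/118371) = -4 - 19328477326/573034011 = -21620613370/573034011 ≈ -37.730)
K - h((-2 - 13)*7, 29) = -21620613370/573034011 - ((-2 - 13)*7 - 7*29)/(2*29) = -21620613370/573034011 - (-15*7 - 203)/(2*29) = -21620613370/573034011 - (-105 - 203)/(2*29) = -21620613370/573034011 - (-308)/(2*29) = -21620613370/573034011 - 1*(-154/29) = -21620613370/573034011 + 154/29 = -538750550036/16617986319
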